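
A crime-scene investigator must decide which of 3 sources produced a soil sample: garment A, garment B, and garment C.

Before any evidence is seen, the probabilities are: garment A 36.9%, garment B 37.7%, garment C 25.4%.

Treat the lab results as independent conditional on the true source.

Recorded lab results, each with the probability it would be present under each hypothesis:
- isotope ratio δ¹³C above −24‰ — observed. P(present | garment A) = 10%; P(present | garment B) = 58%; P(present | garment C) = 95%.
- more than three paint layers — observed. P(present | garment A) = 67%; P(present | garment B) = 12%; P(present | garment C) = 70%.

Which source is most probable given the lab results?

Multiply each prior by the joint likelihood of the lab result pattern:
  garment A: 0.369 × 0.10 × 0.67 = 0.024723
  garment B: 0.377 × 0.58 × 0.12 = 0.026239
  garment C: 0.254 × 0.95 × 0.70 = 0.16891
The unnormalized weights sum to 0.21987.
P(garment A | evidence) ≈ 0.024723 / 0.21987 ≈ 0.112
P(garment B | evidence) ≈ 0.026239 / 0.21987 ≈ 0.119
P(garment C | evidence) ≈ 0.16891 / 0.21987 ≈ 0.768
The largest is 0.768, so garment C is most probable.

garment C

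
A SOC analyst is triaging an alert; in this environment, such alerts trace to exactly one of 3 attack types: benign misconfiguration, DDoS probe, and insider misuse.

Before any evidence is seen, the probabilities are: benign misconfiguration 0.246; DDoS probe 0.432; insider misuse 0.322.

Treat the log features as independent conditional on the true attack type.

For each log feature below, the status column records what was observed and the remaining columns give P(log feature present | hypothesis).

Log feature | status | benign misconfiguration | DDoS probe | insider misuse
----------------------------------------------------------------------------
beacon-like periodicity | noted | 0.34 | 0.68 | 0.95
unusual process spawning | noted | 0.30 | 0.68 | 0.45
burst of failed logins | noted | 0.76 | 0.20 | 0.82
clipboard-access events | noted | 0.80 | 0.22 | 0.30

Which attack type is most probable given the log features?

insider misuse

Multiply each prior by the joint likelihood of the log feature pattern:
  benign misconfiguration: 0.246 × 0.34 × 0.30 × 0.76 × 0.80 = 0.015256
  DDoS probe: 0.432 × 0.68 × 0.68 × 0.20 × 0.22 = 0.0087893
  insider misuse: 0.322 × 0.95 × 0.45 × 0.82 × 0.30 = 0.033863
The unnormalized weights sum to 0.057908.
P(benign misconfiguration | evidence) ≈ 0.015256 / 0.057908 ≈ 0.263
P(DDoS probe | evidence) ≈ 0.0087893 / 0.057908 ≈ 0.152
P(insider misuse | evidence) ≈ 0.033863 / 0.057908 ≈ 0.585
The largest is 0.585, so insider misuse is most probable.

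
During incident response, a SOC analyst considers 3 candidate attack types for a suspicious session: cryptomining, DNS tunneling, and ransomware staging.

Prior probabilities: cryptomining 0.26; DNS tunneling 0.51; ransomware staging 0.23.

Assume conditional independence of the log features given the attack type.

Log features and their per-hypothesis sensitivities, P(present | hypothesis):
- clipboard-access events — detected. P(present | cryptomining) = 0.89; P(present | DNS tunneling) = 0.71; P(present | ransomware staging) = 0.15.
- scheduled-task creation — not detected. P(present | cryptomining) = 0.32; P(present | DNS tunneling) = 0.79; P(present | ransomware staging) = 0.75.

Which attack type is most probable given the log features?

By Bayes' rule with conditional independence, the unnormalized weight for each hypothesis is prior × ∏ likelihoods (using 1 − P(present | H) for each absent log feature):
  cryptomining: 0.26 × 0.89 × (1 − 0.32) = 0.15735
  DNS tunneling: 0.51 × 0.71 × (1 − 0.79) = 0.076041
  ransomware staging: 0.23 × 0.15 × (1 − 0.75) = 0.008625
The unnormalized weights sum to 0.24202.
P(cryptomining | evidence) ≈ 0.15735 / 0.24202 ≈ 0.650
P(DNS tunneling | evidence) ≈ 0.076041 / 0.24202 ≈ 0.314
P(ransomware staging | evidence) ≈ 0.008625 / 0.24202 ≈ 0.036
The largest is 0.650, so cryptomining is most probable.

cryptomining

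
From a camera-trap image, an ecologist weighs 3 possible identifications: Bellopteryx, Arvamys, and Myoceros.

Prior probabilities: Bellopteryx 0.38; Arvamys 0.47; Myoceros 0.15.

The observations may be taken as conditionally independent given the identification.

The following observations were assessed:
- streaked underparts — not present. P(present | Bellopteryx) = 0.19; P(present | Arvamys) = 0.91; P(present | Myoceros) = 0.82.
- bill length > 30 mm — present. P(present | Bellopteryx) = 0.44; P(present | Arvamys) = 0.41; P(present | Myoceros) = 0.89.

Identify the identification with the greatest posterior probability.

Bellopteryx

For each hypothesis, the unnormalized posterior weight is prior × product of the observation likelihoods (using 1 − P(present | H) for each absent observation):
  Bellopteryx: 0.38 × (1 − 0.19) × 0.44 = 0.13543
  Arvamys: 0.47 × (1 − 0.91) × 0.41 = 0.017343
  Myoceros: 0.15 × (1 − 0.82) × 0.89 = 0.02403
The unnormalized weights sum to 0.1768.
P(Bellopteryx | evidence) ≈ 0.13543 / 0.1768 ≈ 0.766
P(Arvamys | evidence) ≈ 0.017343 / 0.1768 ≈ 0.098
P(Myoceros | evidence) ≈ 0.02403 / 0.1768 ≈ 0.136
The largest is 0.766, so Bellopteryx is most probable.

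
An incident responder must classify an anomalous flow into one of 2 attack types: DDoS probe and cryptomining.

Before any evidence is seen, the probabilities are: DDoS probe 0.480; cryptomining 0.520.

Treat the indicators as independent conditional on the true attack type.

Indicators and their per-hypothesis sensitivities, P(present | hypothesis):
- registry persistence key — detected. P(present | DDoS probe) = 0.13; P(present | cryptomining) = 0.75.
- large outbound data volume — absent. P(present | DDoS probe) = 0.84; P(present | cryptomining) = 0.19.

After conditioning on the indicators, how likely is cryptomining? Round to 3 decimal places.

0.969

For each hypothesis, the unnormalized posterior weight is prior × product of the indicator likelihoods (using 1 − P(present | H) for each absent indicator):
  DDoS probe: 0.480 × 0.13 × (1 − 0.84) = 0.009984
  cryptomining: 0.520 × 0.75 × (1 − 0.19) = 0.3159
The unnormalized weights sum to 0.32588.
P(cryptomining | evidence) = 0.3159 / 0.32588 ≈ 0.969.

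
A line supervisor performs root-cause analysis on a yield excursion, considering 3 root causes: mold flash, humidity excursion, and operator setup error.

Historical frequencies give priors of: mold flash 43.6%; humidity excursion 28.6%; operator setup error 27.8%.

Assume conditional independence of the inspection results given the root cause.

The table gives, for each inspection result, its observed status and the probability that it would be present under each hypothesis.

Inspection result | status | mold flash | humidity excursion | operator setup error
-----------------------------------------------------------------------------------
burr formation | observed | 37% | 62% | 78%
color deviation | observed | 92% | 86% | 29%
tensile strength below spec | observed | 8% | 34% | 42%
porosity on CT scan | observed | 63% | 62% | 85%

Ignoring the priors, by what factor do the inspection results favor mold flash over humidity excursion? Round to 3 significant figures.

0.153

The Bayes factor is the ratio of the joint likelihoods of the inspection result pattern under the two hypotheses.
  mold flash: 0.37 × 0.92 × 0.08 × 0.63 = 0.017156
  humidity excursion: 0.62 × 0.86 × 0.34 × 0.62 = 0.1124
Bayes factor = 0.017156 / 0.1124 ≈ 0.153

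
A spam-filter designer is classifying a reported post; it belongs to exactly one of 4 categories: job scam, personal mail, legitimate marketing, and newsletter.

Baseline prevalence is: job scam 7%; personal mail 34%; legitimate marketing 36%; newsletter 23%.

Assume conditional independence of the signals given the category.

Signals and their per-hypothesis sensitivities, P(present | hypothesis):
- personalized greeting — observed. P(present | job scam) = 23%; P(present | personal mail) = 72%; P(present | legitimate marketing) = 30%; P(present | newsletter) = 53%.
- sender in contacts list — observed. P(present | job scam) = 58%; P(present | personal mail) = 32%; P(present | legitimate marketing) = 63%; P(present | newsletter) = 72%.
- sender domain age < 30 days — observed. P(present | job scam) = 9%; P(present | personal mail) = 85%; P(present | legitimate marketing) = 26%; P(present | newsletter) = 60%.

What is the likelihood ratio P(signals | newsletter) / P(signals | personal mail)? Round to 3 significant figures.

Take the product of per-signal likelihoods under each hypothesis, then divide.
  newsletter: 0.53 × 0.72 × 0.60 = 0.22896
  personal mail: 0.72 × 0.32 × 0.85 = 0.19584
Bayes factor = 0.22896 / 0.19584 ≈ 1.17

1.17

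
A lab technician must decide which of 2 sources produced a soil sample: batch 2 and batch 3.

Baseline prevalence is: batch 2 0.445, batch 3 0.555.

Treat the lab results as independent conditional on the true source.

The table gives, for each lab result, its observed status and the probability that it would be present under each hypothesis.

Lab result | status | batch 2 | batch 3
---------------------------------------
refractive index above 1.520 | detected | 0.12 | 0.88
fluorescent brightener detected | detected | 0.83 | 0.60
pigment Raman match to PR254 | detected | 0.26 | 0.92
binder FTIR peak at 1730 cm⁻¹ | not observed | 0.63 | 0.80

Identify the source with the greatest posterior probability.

batch 3

By Bayes' rule with conditional independence, the unnormalized weight for each hypothesis is prior × ∏ likelihoods (using 1 − P(present | H) for each absent lab result):
  batch 2: 0.445 × 0.12 × 0.83 × 0.26 × (1 − 0.63) = 0.0042638
  batch 3: 0.555 × 0.88 × 0.60 × 0.92 × (1 − 0.80) = 0.053919
Normalizing constant Z = 0.0042638 + 0.053919 = 0.058183.
P(batch 2 | evidence) ≈ 0.0042638 / 0.058183 ≈ 0.073
P(batch 3 | evidence) ≈ 0.053919 / 0.058183 ≈ 0.927
The largest is 0.927, so batch 3 is most probable.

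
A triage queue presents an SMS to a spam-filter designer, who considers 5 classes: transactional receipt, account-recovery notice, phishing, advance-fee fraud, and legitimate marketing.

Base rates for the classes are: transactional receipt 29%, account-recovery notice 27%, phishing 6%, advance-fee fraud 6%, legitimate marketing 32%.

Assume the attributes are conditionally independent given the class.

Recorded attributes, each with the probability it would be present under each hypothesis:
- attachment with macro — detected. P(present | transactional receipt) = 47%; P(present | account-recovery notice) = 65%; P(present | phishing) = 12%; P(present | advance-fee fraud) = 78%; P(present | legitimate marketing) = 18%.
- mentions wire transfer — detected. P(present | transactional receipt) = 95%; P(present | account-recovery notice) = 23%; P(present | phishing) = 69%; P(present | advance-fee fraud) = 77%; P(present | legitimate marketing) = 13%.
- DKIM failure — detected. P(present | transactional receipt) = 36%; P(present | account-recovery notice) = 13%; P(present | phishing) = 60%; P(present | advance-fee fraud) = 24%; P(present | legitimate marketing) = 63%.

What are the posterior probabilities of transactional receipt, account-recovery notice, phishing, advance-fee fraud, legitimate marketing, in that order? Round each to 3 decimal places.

0.683, 0.077, 0.044, 0.127, 0.069

By Bayes' rule with conditional independence, the unnormalized weight for each hypothesis is prior × ∏ likelihoods:
  transactional receipt: 0.29 × 0.47 × 0.95 × 0.36 = 0.046615
  account-recovery notice: 0.27 × 0.65 × 0.23 × 0.13 = 0.0052475
  phishing: 0.06 × 0.12 × 0.69 × 0.60 = 0.0029808
  advance-fee fraud: 0.06 × 0.78 × 0.77 × 0.24 = 0.0086486
  legitimate marketing: 0.32 × 0.18 × 0.13 × 0.63 = 0.0047174
Marginal likelihood of the evidence = 0.068209.
P(transactional receipt | evidence) = 0.046615 / 0.068209 ≈ 0.683
P(account-recovery notice | evidence) = 0.0052475 / 0.068209 ≈ 0.077
P(phishing | evidence) = 0.0029808 / 0.068209 ≈ 0.044
P(advance-fee fraud | evidence) = 0.0086486 / 0.068209 ≈ 0.127
P(legitimate marketing | evidence) = 0.0047174 / 0.068209 ≈ 0.069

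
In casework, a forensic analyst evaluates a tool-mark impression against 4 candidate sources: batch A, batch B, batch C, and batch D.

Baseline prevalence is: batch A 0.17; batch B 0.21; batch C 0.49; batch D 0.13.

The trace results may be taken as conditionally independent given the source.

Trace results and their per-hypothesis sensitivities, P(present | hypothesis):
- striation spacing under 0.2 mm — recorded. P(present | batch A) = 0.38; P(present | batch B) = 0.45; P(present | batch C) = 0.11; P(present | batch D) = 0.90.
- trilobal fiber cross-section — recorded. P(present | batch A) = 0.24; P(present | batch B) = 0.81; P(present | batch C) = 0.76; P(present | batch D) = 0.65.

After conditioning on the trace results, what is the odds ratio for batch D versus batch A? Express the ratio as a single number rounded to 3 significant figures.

The normalizing constant cancels in an odds ratio, so compute prior × likelihood for the two hypotheses only:
  batch D: 0.13 × 0.90 × 0.65 = 0.07605
  batch A: 0.17 × 0.38 × 0.24 = 0.015504
Odds(batch D : batch A) = 0.07605 / 0.015504 ≈ 4.91.

4.91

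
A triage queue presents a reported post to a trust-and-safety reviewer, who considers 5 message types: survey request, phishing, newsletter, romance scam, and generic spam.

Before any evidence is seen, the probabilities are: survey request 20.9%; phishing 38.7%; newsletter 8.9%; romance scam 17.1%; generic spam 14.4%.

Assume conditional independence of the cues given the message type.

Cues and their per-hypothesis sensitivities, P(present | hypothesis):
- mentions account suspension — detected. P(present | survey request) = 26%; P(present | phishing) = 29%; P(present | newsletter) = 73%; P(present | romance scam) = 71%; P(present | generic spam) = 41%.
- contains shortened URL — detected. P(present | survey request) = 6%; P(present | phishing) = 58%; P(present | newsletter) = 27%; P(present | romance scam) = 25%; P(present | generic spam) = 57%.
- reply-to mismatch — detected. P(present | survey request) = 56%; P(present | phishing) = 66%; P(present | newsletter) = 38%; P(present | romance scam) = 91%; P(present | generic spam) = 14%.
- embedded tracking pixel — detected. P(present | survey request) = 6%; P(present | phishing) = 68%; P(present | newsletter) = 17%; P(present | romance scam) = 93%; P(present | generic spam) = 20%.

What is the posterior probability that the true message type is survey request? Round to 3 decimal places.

Multiply each prior by the joint likelihood of the cue pattern:
  survey request: 0.209 × 0.26 × 0.06 × 0.56 × 0.06 = 0.00010955
  phishing: 0.387 × 0.29 × 0.58 × 0.66 × 0.68 = 0.029214
  newsletter: 0.089 × 0.73 × 0.27 × 0.38 × 0.17 = 0.0011332
  romance scam: 0.171 × 0.71 × 0.25 × 0.91 × 0.93 = 0.025687
  generic spam: 0.144 × 0.41 × 0.57 × 0.14 × 0.20 = 0.00094228
The unnormalized weights sum to 0.057086.
P(survey request | evidence) = 0.00010955 / 0.057086 ≈ 0.002.

0.002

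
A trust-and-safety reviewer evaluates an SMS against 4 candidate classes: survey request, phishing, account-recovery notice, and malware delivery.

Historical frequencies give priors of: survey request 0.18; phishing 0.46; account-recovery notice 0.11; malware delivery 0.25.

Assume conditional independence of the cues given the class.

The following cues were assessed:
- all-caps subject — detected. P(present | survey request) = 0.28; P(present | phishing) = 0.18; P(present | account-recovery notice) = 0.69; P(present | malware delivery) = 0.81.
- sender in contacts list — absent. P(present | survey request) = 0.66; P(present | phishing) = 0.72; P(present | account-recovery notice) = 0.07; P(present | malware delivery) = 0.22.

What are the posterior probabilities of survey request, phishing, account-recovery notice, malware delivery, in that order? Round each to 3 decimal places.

0.064, 0.086, 0.263, 0.587

By Bayes' rule with conditional independence, the unnormalized weight for each hypothesis is prior × ∏ likelihoods (using 1 − P(present | H) for each absent cue):
  survey request: 0.18 × 0.28 × (1 − 0.66) = 0.017136
  phishing: 0.46 × 0.18 × (1 − 0.72) = 0.023184
  account-recovery notice: 0.11 × 0.69 × (1 − 0.07) = 0.070587
  malware delivery: 0.25 × 0.81 × (1 − 0.22) = 0.15795
Marginal likelihood of the evidence = 0.26886.
P(survey request | evidence) = 0.017136 / 0.26886 ≈ 0.064
P(phishing | evidence) = 0.023184 / 0.26886 ≈ 0.086
P(account-recovery notice | evidence) = 0.070587 / 0.26886 ≈ 0.263
P(malware delivery | evidence) = 0.15795 / 0.26886 ≈ 0.587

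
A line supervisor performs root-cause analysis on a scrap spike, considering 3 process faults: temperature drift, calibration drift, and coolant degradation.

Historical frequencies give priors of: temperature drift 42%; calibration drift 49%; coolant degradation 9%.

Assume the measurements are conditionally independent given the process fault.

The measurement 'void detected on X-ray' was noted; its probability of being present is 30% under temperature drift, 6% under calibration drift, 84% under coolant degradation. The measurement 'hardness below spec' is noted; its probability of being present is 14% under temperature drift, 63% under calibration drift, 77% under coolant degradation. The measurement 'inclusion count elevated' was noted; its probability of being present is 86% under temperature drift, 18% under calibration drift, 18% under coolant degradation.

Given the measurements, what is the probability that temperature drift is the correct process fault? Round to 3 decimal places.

Multiply each prior by the joint likelihood of the measurement pattern:
  temperature drift: 0.42 × 0.30 × 0.14 × 0.86 = 0.01517
  calibration drift: 0.49 × 0.06 × 0.63 × 0.18 = 0.003334
  coolant degradation: 0.09 × 0.84 × 0.77 × 0.18 = 0.010478
The unnormalized weights sum to 0.028983.
P(temperature drift | evidence) = 0.01517 / 0.028983 ≈ 0.523.

0.523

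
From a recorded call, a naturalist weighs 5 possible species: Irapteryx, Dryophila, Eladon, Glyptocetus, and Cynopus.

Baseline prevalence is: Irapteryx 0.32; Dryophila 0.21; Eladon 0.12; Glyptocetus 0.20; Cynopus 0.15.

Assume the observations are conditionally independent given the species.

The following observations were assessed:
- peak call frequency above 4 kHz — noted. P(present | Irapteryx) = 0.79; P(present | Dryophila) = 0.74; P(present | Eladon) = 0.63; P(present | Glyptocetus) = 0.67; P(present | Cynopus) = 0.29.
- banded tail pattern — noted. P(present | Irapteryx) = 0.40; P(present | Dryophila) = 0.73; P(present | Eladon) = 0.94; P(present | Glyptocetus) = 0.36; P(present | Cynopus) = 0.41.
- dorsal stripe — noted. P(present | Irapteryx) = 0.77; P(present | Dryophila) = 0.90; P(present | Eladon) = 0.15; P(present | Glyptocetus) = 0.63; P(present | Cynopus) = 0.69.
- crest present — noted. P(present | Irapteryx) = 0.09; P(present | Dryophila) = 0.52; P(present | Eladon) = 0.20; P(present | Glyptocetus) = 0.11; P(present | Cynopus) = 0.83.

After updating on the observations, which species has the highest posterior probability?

By Bayes' rule with conditional independence, the unnormalized weight for each hypothesis is prior × ∏ likelihoods:
  Irapteryx: 0.32 × 0.79 × 0.40 × 0.77 × 0.09 = 0.0070076
  Dryophila: 0.21 × 0.74 × 0.73 × 0.90 × 0.52 = 0.053091
  Eladon: 0.12 × 0.63 × 0.94 × 0.15 × 0.20 = 0.0021319
  Glyptocetus: 0.20 × 0.67 × 0.36 × 0.63 × 0.11 = 0.003343
  Cynopus: 0.15 × 0.29 × 0.41 × 0.69 × 0.83 = 0.010214
Marginal likelihood of the evidence = 0.075788.
P(Irapteryx | evidence) ≈ 0.0070076 / 0.075788 ≈ 0.092
P(Dryophila | evidence) ≈ 0.053091 / 0.075788 ≈ 0.701
P(Eladon | evidence) ≈ 0.0021319 / 0.075788 ≈ 0.028
P(Glyptocetus | evidence) ≈ 0.003343 / 0.075788 ≈ 0.044
P(Cynopus | evidence) ≈ 0.010214 / 0.075788 ≈ 0.135
The largest is 0.701, so Dryophila is most probable.

Dryophila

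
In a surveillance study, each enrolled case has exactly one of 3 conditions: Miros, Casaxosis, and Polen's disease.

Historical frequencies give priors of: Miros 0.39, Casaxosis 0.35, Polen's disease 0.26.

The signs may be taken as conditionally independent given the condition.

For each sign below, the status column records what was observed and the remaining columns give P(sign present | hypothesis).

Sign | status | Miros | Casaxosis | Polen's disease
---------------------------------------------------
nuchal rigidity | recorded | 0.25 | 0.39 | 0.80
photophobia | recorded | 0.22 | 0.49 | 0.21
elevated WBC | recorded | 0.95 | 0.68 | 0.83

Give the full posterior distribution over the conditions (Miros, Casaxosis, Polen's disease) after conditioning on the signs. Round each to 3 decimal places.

0.200, 0.445, 0.355

Multiply each prior by the joint likelihood of the sign pattern:
  Miros: 0.39 × 0.25 × 0.22 × 0.95 = 0.020377
  Casaxosis: 0.35 × 0.39 × 0.49 × 0.68 = 0.045482
  Polen's disease: 0.26 × 0.80 × 0.21 × 0.83 = 0.036254
The unnormalized weights sum to 0.10211.
P(Miros | evidence) = 0.020377 / 0.10211 ≈ 0.200
P(Casaxosis | evidence) = 0.045482 / 0.10211 ≈ 0.445
P(Polen's disease | evidence) = 0.036254 / 0.10211 ≈ 0.355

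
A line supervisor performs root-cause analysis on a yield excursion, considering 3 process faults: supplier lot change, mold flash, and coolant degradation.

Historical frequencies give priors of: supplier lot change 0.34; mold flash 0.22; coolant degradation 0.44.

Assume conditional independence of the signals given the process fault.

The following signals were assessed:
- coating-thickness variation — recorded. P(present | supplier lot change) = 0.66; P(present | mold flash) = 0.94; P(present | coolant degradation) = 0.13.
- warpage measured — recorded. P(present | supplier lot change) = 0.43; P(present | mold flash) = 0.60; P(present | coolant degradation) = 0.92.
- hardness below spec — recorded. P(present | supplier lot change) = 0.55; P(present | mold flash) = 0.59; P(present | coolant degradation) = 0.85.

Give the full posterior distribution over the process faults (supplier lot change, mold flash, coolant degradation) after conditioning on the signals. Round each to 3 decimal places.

By Bayes' rule with conditional independence, the unnormalized weight for each hypothesis is prior × ∏ likelihoods:
  supplier lot change: 0.34 × 0.66 × 0.43 × 0.55 = 0.053071
  mold flash: 0.22 × 0.94 × 0.60 × 0.59 = 0.073207
  coolant degradation: 0.44 × 0.13 × 0.92 × 0.85 = 0.04473
The unnormalized weights sum to 0.17101.
P(supplier lot change | evidence) = 0.053071 / 0.17101 ≈ 0.310
P(mold flash | evidence) = 0.073207 / 0.17101 ≈ 0.428
P(coolant degradation | evidence) = 0.04473 / 0.17101 ≈ 0.262

0.310, 0.428, 0.262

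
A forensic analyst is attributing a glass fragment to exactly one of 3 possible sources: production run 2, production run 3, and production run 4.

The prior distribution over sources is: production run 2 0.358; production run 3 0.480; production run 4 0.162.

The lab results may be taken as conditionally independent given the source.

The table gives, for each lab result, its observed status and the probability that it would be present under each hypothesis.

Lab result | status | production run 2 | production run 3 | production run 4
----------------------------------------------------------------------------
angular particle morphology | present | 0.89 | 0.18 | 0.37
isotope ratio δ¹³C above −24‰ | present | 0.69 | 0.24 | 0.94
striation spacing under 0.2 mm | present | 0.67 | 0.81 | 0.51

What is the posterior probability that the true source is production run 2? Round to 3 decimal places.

0.764

For each hypothesis, the unnormalized posterior weight is prior × product of the lab result likelihoods:
  production run 2: 0.358 × 0.89 × 0.69 × 0.67 = 0.1473
  production run 3: 0.480 × 0.18 × 0.24 × 0.81 = 0.016796
  production run 4: 0.162 × 0.37 × 0.94 × 0.51 = 0.028735
The unnormalized weights sum to 0.19283.
P(production run 2 | evidence) = 0.1473 / 0.19283 ≈ 0.764.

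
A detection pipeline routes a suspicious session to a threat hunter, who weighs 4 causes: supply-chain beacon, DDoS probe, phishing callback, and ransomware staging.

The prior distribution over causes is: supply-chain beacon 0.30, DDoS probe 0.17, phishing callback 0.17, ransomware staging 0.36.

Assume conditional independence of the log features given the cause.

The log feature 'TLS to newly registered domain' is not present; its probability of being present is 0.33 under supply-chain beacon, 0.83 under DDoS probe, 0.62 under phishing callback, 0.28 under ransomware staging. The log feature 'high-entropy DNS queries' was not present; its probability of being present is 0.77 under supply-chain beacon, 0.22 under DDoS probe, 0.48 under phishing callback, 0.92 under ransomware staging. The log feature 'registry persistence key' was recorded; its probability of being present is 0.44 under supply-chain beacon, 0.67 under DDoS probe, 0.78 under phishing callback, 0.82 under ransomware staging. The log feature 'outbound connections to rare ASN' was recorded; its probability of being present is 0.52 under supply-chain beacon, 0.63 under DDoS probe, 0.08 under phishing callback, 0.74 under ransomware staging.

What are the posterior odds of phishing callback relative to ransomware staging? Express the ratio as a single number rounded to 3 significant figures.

0.167

The normalizing constant cancels in an odds ratio, so compute prior × likelihood for the two hypotheses only (using 1 − P(present | H) for each absent log feature):
  phishing callback: 0.17 × (1 − 0.62) × (1 − 0.48) × 0.78 × 0.08 = 0.0020961
  ransomware staging: 0.36 × (1 − 0.28) × (1 − 0.92) × 0.82 × 0.74 = 0.012583
Posterior odds = 0.0020961 / 0.012583 ≈ 0.167.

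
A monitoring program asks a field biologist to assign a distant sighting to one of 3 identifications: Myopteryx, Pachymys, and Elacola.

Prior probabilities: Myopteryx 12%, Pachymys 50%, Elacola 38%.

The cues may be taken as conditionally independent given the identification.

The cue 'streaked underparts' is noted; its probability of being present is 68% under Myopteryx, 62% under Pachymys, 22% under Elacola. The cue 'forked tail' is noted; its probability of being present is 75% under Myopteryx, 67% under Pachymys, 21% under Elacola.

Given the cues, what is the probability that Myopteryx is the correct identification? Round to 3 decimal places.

0.214

For each hypothesis, the unnormalized posterior weight is prior × product of the cue likelihoods:
  Myopteryx: 0.12 × 0.68 × 0.75 = 0.0612
  Pachymys: 0.50 × 0.62 × 0.67 = 0.2077
  Elacola: 0.38 × 0.22 × 0.21 = 0.017556
Normalizing constant Z = 0.0612 + 0.2077 + 0.017556 = 0.28646.
P(Myopteryx | evidence) = 0.0612 / 0.28646 ≈ 0.214.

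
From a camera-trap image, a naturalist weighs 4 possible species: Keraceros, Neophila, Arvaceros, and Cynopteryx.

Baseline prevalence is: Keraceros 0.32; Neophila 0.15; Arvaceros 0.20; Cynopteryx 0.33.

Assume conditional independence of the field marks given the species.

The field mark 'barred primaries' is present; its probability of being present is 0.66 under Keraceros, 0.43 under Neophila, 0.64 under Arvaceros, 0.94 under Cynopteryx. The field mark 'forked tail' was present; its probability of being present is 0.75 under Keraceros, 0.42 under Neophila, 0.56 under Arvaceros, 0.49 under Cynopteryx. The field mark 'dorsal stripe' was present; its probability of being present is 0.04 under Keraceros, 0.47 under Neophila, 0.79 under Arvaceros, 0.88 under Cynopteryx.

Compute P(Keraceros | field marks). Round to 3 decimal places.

0.030

Multiply each prior by the joint likelihood of the field mark pattern:
  Keraceros: 0.32 × 0.66 × 0.75 × 0.04 = 0.006336
  Neophila: 0.15 × 0.43 × 0.42 × 0.47 = 0.012732
  Arvaceros: 0.20 × 0.64 × 0.56 × 0.79 = 0.056627
  Cynopteryx: 0.33 × 0.94 × 0.49 × 0.88 = 0.13376
The unnormalized weights sum to 0.20945.
P(Keraceros | evidence) = 0.006336 / 0.20945 ≈ 0.030.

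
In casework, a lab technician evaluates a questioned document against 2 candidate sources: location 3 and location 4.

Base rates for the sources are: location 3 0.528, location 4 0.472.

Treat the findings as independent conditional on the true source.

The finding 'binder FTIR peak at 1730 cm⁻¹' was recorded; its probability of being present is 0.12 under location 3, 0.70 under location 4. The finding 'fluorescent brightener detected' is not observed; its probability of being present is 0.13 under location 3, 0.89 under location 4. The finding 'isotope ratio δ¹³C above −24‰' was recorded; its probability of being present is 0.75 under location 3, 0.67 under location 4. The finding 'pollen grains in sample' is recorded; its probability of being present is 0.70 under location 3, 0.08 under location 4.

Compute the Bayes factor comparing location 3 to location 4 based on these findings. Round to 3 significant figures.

13.3

Take the product of per-finding likelihoods under each hypothesis (using 1 − P(present | H) for each absent finding), then divide.
  location 3: 0.12 × (1 − 0.13) × 0.75 × 0.70 = 0.05481
  location 4: 0.70 × (1 − 0.89) × 0.67 × 0.08 = 0.0041272
Bayes factor = 0.05481 / 0.0041272 ≈ 13.3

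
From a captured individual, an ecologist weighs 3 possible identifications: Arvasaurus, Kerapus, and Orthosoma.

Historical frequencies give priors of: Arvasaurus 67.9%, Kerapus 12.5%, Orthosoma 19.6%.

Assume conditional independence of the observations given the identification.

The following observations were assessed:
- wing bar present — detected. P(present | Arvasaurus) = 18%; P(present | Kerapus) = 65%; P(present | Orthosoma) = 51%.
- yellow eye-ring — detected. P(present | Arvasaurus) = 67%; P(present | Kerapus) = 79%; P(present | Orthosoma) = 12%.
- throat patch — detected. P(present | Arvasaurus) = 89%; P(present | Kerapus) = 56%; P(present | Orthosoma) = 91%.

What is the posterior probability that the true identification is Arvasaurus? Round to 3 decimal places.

Multiply each prior by the joint likelihood of the evidence pattern:
  Arvasaurus: 0.679 × 0.18 × 0.67 × 0.89 = 0.07288
  Kerapus: 0.125 × 0.65 × 0.79 × 0.56 = 0.035945
  Orthosoma: 0.196 × 0.51 × 0.12 × 0.91 = 0.010916
Normalizing constant Z = 0.07288 + 0.035945 + 0.010916 = 0.11974.
P(Arvasaurus | evidence) = 0.07288 / 0.11974 ≈ 0.609.

0.609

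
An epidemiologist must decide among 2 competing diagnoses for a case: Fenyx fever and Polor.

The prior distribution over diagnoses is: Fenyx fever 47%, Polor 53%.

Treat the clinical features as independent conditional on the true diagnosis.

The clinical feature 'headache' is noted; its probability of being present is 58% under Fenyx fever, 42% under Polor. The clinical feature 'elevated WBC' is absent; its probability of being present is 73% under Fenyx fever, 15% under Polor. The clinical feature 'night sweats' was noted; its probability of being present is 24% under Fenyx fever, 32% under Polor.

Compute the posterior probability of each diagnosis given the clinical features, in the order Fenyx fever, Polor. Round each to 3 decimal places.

For each hypothesis, the unnormalized posterior weight is prior × product of the clinical feature likelihoods (using 1 − P(present | H) for each absent clinical feature):
  Fenyx fever: 0.47 × 0.58 × (1 − 0.73) × 0.24 = 0.017664
  Polor: 0.53 × 0.42 × (1 − 0.15) × 0.32 = 0.060547
Marginal likelihood of the evidence = 0.078212.
P(Fenyx fever | evidence) = 0.017664 / 0.078212 ≈ 0.226
P(Polor | evidence) = 0.060547 / 0.078212 ≈ 0.774

0.226, 0.774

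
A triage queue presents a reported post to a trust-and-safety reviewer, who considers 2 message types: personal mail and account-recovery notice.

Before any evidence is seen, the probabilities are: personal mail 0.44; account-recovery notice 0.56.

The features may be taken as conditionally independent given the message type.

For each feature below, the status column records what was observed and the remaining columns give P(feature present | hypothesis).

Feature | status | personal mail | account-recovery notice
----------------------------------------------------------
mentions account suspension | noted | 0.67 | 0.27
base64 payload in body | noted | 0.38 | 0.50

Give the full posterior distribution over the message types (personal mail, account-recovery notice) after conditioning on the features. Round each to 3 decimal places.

For each hypothesis, the unnormalized posterior weight is prior × product of the feature likelihoods:
  personal mail: 0.44 × 0.67 × 0.38 = 0.11202
  account-recovery notice: 0.56 × 0.27 × 0.50 = 0.0756
Normalizing constant Z = 0.11202 + 0.0756 = 0.18762.
P(personal mail | evidence) = 0.11202 / 0.18762 ≈ 0.597
P(account-recovery notice | evidence) = 0.0756 / 0.18762 ≈ 0.403

0.597, 0.403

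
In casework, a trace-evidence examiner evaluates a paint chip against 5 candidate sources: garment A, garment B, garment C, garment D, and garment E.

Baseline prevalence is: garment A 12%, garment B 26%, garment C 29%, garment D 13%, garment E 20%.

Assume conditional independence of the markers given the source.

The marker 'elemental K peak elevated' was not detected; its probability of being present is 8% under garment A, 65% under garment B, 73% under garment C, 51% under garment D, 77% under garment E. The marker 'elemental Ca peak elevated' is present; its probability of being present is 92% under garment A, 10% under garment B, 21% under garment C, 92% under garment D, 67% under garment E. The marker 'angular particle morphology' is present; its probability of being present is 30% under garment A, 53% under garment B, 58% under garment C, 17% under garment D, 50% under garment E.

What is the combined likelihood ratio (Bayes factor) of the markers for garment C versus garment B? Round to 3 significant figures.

1.77

Joint likelihood of the marker pattern under each hypothesis (using 1 − P(present | H) for each absent marker):
  garment C: (1 − 0.73) × 0.21 × 0.58 = 0.032886
  garment B: (1 − 0.65) × 0.10 × 0.53 = 0.01855
Bayes factor = 0.032886 / 0.01855 ≈ 1.77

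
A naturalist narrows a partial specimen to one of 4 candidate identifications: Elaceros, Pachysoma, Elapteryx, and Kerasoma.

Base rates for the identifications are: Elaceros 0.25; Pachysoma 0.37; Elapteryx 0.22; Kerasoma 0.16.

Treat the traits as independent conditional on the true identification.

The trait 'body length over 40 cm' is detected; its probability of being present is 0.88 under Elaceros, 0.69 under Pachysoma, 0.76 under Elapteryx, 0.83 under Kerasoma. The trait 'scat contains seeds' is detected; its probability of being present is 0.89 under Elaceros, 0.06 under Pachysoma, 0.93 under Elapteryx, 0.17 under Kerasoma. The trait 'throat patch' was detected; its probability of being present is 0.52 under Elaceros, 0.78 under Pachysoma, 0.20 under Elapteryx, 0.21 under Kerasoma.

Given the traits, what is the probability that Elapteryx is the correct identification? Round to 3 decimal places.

Multiply each prior by the joint likelihood of the trait pattern:
  Elaceros: 0.25 × 0.88 × 0.89 × 0.52 = 0.10182
  Pachysoma: 0.37 × 0.69 × 0.06 × 0.78 = 0.011948
  Elapteryx: 0.22 × 0.76 × 0.93 × 0.20 = 0.031099
  Kerasoma: 0.16 × 0.83 × 0.17 × 0.21 = 0.004741
Marginal likelihood of the evidence = 0.1496.
P(Elapteryx | evidence) = 0.031099 / 0.1496 ≈ 0.208.

0.208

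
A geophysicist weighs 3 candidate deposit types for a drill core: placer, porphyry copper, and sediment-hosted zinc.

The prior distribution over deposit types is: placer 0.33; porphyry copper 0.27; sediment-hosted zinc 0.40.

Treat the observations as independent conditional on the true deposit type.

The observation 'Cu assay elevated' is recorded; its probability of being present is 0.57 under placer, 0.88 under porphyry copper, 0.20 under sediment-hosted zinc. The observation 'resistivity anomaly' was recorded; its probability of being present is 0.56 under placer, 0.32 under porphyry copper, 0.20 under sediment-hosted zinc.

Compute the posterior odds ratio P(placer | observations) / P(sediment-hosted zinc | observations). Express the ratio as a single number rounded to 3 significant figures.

Unnormalized posterior weight (prior times the observation likelihoods) for each of the two hypotheses:
  placer: 0.33 × 0.57 × 0.56 = 0.10534
  sediment-hosted zinc: 0.40 × 0.20 × 0.20 = 0.016
Posterior odds = 0.10534 / 0.016 ≈ 6.58.

6.58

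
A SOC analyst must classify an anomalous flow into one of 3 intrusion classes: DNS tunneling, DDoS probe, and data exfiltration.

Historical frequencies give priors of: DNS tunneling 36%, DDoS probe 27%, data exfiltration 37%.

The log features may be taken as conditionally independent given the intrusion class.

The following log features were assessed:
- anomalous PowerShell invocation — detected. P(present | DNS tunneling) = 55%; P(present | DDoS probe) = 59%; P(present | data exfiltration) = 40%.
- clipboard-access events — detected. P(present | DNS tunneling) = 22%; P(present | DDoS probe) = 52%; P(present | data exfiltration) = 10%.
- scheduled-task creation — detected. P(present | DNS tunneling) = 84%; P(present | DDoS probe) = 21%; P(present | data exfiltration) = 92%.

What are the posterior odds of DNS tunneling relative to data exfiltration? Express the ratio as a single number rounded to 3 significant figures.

The normalizing constant cancels in an odds ratio, so compute prior × likelihood for the two hypotheses only:
  DNS tunneling: 0.36 × 0.55 × 0.22 × 0.84 = 0.03659
  data exfiltration: 0.37 × 0.40 × 0.10 × 0.92 = 0.013616
Posterior odds = 0.03659 / 0.013616 ≈ 2.69.

2.69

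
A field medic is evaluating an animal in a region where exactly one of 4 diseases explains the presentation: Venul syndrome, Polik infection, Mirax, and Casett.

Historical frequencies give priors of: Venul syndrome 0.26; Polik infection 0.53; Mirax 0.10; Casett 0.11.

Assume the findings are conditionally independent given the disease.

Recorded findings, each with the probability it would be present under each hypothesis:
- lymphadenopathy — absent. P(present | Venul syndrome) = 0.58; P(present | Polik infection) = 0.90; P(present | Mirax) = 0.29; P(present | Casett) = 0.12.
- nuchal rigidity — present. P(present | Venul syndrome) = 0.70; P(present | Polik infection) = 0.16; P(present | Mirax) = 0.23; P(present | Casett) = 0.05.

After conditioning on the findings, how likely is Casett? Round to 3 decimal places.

0.046

Multiply each prior by the joint likelihood of the evidence pattern (using 1 − P(present | H) for each absent finding):
  Venul syndrome: 0.26 × (1 − 0.58) × 0.70 = 0.07644
  Polik infection: 0.53 × (1 − 0.90) × 0.16 = 0.00848
  Mirax: 0.10 × (1 − 0.29) × 0.23 = 0.01633
  Casett: 0.11 × (1 − 0.12) × 0.05 = 0.00484
Marginal likelihood of the evidence = 0.10609.
P(Casett | evidence) = 0.00484 / 0.10609 ≈ 0.046.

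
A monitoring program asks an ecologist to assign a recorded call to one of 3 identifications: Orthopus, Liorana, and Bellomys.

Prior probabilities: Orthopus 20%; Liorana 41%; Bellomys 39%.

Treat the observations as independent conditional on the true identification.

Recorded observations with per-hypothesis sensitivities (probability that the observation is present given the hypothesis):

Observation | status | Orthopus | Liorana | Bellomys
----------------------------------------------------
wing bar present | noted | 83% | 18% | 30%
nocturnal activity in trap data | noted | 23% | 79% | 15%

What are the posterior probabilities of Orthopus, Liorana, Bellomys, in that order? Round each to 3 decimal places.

By Bayes' rule with conditional independence, the unnormalized weight for each hypothesis is prior × ∏ likelihoods:
  Orthopus: 0.20 × 0.83 × 0.23 = 0.03818
  Liorana: 0.41 × 0.18 × 0.79 = 0.058302
  Bellomys: 0.39 × 0.30 × 0.15 = 0.01755
The unnormalized weights sum to 0.11403.
P(Orthopus | evidence) = 0.03818 / 0.11403 ≈ 0.335
P(Liorana | evidence) = 0.058302 / 0.11403 ≈ 0.511
P(Bellomys | evidence) = 0.01755 / 0.11403 ≈ 0.154

0.335, 0.511, 0.154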